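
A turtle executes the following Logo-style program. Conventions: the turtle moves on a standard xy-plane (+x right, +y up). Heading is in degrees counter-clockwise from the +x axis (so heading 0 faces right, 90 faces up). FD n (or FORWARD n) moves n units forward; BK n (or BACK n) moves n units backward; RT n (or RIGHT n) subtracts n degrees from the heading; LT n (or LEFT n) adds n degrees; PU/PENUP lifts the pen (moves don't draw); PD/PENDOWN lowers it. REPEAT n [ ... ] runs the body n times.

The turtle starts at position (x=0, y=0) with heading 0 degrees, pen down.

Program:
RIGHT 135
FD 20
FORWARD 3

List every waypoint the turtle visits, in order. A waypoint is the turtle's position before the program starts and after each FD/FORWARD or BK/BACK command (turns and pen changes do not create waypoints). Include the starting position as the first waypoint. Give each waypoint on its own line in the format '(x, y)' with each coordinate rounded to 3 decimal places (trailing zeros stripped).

Executing turtle program step by step:
Start: pos=(0,0), heading=0, pen down
RT 135: heading 0 -> 225
FD 20: (0,0) -> (-14.142,-14.142) [heading=225, draw]
FD 3: (-14.142,-14.142) -> (-16.263,-16.263) [heading=225, draw]
Final: pos=(-16.263,-16.263), heading=225, 2 segment(s) drawn
Waypoints (3 total):
(0, 0)
(-14.142, -14.142)
(-16.263, -16.263)

Answer: (0, 0)
(-14.142, -14.142)
(-16.263, -16.263)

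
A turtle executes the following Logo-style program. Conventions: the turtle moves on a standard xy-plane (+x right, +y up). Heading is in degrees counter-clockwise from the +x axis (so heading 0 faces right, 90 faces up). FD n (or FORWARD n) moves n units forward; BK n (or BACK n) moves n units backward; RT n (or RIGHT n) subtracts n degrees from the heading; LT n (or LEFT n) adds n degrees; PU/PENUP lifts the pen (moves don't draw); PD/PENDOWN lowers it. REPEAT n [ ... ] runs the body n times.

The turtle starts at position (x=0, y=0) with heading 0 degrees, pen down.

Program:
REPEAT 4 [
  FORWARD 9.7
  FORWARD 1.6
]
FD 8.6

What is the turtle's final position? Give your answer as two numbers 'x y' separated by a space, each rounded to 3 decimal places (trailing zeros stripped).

Executing turtle program step by step:
Start: pos=(0,0), heading=0, pen down
REPEAT 4 [
  -- iteration 1/4 --
  FD 9.7: (0,0) -> (9.7,0) [heading=0, draw]
  FD 1.6: (9.7,0) -> (11.3,0) [heading=0, draw]
  -- iteration 2/4 --
  FD 9.7: (11.3,0) -> (21,0) [heading=0, draw]
  FD 1.6: (21,0) -> (22.6,0) [heading=0, draw]
  -- iteration 3/4 --
  FD 9.7: (22.6,0) -> (32.3,0) [heading=0, draw]
  FD 1.6: (32.3,0) -> (33.9,0) [heading=0, draw]
  -- iteration 4/4 --
  FD 9.7: (33.9,0) -> (43.6,0) [heading=0, draw]
  FD 1.6: (43.6,0) -> (45.2,0) [heading=0, draw]
]
FD 8.6: (45.2,0) -> (53.8,0) [heading=0, draw]
Final: pos=(53.8,0), heading=0, 9 segment(s) drawn

Answer: 53.8 0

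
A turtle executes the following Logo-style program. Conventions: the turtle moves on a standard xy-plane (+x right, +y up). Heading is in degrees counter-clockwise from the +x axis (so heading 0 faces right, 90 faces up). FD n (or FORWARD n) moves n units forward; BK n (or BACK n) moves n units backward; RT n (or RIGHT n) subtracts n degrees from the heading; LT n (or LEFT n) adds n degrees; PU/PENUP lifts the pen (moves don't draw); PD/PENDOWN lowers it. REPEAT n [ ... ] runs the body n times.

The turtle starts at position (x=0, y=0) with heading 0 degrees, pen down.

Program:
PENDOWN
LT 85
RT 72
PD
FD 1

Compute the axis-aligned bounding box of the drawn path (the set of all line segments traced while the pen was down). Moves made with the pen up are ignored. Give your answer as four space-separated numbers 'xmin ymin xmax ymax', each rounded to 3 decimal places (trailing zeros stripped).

Answer: 0 0 0.974 0.225

Derivation:
Executing turtle program step by step:
Start: pos=(0,0), heading=0, pen down
PD: pen down
LT 85: heading 0 -> 85
RT 72: heading 85 -> 13
PD: pen down
FD 1: (0,0) -> (0.974,0.225) [heading=13, draw]
Final: pos=(0.974,0.225), heading=13, 1 segment(s) drawn

Segment endpoints: x in {0, 0.974}, y in {0, 0.225}
xmin=0, ymin=0, xmax=0.974, ymax=0.225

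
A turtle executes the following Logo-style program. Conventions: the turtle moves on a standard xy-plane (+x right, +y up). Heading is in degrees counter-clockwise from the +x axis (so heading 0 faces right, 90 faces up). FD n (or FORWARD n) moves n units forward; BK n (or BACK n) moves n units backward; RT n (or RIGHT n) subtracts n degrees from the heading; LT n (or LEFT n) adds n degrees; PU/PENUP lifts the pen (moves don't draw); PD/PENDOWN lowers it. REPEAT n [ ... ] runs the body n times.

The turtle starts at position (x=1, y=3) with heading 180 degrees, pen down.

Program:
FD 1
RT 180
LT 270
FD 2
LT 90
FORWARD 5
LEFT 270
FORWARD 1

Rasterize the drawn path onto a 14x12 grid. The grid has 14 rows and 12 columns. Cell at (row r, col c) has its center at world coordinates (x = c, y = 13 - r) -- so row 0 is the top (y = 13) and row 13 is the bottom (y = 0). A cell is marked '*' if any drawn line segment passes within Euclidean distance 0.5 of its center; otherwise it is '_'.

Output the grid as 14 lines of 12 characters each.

Segment 0: (1,3) -> (0,3)
Segment 1: (0,3) -> (-0,1)
Segment 2: (-0,1) -> (5,1)
Segment 3: (5,1) -> (5,-0)

Answer: ____________
____________
____________
____________
____________
____________
____________
____________
____________
____________
**__________
*___________
******______
_____*______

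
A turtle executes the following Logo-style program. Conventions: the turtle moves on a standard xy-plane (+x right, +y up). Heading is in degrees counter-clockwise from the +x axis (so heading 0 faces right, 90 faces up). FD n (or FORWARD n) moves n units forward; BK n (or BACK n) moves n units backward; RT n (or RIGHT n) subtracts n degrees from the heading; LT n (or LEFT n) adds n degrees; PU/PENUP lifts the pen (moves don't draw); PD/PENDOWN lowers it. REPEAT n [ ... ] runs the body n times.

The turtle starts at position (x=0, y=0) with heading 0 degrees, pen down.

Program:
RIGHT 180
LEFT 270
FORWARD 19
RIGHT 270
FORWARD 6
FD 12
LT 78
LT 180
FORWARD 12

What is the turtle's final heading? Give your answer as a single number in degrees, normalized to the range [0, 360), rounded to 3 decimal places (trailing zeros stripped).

Executing turtle program step by step:
Start: pos=(0,0), heading=0, pen down
RT 180: heading 0 -> 180
LT 270: heading 180 -> 90
FD 19: (0,0) -> (0,19) [heading=90, draw]
RT 270: heading 90 -> 180
FD 6: (0,19) -> (-6,19) [heading=180, draw]
FD 12: (-6,19) -> (-18,19) [heading=180, draw]
LT 78: heading 180 -> 258
LT 180: heading 258 -> 78
FD 12: (-18,19) -> (-15.505,30.738) [heading=78, draw]
Final: pos=(-15.505,30.738), heading=78, 4 segment(s) drawn

Answer: 78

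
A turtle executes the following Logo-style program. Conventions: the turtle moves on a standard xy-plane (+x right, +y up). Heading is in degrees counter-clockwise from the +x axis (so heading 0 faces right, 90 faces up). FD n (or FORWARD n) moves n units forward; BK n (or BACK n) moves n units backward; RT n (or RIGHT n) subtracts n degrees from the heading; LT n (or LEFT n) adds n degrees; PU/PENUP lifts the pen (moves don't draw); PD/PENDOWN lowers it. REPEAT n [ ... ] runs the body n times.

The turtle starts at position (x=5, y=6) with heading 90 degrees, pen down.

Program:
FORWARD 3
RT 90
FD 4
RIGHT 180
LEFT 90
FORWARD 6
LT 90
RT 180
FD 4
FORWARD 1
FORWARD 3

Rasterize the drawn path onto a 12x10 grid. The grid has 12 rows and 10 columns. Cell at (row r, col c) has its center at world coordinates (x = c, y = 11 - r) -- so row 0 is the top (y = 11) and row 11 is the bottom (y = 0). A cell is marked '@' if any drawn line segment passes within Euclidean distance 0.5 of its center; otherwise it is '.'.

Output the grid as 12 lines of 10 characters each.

Segment 0: (5,6) -> (5,9)
Segment 1: (5,9) -> (9,9)
Segment 2: (9,9) -> (9,3)
Segment 3: (9,3) -> (5,3)
Segment 4: (5,3) -> (4,3)
Segment 5: (4,3) -> (1,3)

Answer: ..........
..........
.....@@@@@
.....@...@
.....@...@
.....@...@
.........@
.........@
.@@@@@@@@@
..........
..........
..........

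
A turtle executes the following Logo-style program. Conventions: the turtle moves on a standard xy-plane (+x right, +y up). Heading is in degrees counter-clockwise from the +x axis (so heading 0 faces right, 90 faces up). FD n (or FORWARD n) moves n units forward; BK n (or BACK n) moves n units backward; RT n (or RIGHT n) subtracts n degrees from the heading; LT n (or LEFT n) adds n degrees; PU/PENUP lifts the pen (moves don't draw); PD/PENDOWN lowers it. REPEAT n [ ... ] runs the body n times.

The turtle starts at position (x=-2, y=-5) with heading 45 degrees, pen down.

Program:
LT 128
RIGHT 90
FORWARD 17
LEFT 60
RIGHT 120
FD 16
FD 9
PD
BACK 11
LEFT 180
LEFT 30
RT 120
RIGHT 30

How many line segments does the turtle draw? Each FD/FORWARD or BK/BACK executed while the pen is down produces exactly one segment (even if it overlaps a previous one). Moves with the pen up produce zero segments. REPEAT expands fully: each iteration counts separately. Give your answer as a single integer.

Answer: 4

Derivation:
Executing turtle program step by step:
Start: pos=(-2,-5), heading=45, pen down
LT 128: heading 45 -> 173
RT 90: heading 173 -> 83
FD 17: (-2,-5) -> (0.072,11.873) [heading=83, draw]
LT 60: heading 83 -> 143
RT 120: heading 143 -> 23
FD 16: (0.072,11.873) -> (14.8,18.125) [heading=23, draw]
FD 9: (14.8,18.125) -> (23.084,21.642) [heading=23, draw]
PD: pen down
BK 11: (23.084,21.642) -> (12.959,17.344) [heading=23, draw]
LT 180: heading 23 -> 203
LT 30: heading 203 -> 233
RT 120: heading 233 -> 113
RT 30: heading 113 -> 83
Final: pos=(12.959,17.344), heading=83, 4 segment(s) drawn
Segments drawn: 4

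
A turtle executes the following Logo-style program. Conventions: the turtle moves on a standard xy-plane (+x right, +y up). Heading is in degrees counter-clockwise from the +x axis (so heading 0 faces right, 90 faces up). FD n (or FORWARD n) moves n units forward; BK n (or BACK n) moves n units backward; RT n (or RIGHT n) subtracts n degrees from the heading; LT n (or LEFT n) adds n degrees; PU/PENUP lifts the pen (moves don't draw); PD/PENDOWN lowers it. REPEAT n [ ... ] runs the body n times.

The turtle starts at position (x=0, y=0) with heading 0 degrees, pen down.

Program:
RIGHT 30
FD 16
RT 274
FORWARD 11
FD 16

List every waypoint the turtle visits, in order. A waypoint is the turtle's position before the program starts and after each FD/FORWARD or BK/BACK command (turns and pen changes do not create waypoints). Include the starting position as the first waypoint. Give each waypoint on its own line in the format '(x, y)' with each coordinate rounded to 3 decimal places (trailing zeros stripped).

Answer: (0, 0)
(13.856, -8)
(20.008, 1.119)
(28.955, 14.384)

Derivation:
Executing turtle program step by step:
Start: pos=(0,0), heading=0, pen down
RT 30: heading 0 -> 330
FD 16: (0,0) -> (13.856,-8) [heading=330, draw]
RT 274: heading 330 -> 56
FD 11: (13.856,-8) -> (20.008,1.119) [heading=56, draw]
FD 16: (20.008,1.119) -> (28.955,14.384) [heading=56, draw]
Final: pos=(28.955,14.384), heading=56, 3 segment(s) drawn
Waypoints (4 total):
(0, 0)
(13.856, -8)
(20.008, 1.119)
(28.955, 14.384)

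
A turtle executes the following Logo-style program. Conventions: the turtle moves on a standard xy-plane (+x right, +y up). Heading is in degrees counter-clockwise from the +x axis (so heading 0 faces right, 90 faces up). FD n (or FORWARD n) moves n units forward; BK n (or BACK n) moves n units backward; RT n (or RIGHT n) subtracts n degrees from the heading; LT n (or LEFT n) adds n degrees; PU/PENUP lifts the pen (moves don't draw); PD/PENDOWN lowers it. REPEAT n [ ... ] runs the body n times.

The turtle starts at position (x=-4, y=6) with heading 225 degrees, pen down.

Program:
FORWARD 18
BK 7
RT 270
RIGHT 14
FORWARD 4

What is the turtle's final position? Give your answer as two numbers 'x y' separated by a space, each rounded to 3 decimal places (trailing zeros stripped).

Answer: -9.718 -5.207

Derivation:
Executing turtle program step by step:
Start: pos=(-4,6), heading=225, pen down
FD 18: (-4,6) -> (-16.728,-6.728) [heading=225, draw]
BK 7: (-16.728,-6.728) -> (-11.778,-1.778) [heading=225, draw]
RT 270: heading 225 -> 315
RT 14: heading 315 -> 301
FD 4: (-11.778,-1.778) -> (-9.718,-5.207) [heading=301, draw]
Final: pos=(-9.718,-5.207), heading=301, 3 segment(s) drawn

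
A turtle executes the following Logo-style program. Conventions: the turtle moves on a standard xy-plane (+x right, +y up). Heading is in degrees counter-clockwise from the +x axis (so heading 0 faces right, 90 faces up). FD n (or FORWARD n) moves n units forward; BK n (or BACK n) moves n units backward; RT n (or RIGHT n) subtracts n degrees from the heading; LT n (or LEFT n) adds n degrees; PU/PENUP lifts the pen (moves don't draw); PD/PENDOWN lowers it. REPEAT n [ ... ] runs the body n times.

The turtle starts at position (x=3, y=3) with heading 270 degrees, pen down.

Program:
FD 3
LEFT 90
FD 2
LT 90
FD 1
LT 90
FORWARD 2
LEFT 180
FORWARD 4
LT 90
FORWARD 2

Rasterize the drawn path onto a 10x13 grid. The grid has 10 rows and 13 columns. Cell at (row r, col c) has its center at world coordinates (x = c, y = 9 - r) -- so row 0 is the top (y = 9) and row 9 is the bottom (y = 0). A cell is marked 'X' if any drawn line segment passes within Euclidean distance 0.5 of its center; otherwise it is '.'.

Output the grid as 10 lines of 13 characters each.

Answer: .............
.............
.............
.............
.............
.............
...X...X.....
...X...X.....
...XXXXX.....
...XXX.......

Derivation:
Segment 0: (3,3) -> (3,0)
Segment 1: (3,0) -> (5,-0)
Segment 2: (5,-0) -> (5,1)
Segment 3: (5,1) -> (3,1)
Segment 4: (3,1) -> (7,1)
Segment 5: (7,1) -> (7,3)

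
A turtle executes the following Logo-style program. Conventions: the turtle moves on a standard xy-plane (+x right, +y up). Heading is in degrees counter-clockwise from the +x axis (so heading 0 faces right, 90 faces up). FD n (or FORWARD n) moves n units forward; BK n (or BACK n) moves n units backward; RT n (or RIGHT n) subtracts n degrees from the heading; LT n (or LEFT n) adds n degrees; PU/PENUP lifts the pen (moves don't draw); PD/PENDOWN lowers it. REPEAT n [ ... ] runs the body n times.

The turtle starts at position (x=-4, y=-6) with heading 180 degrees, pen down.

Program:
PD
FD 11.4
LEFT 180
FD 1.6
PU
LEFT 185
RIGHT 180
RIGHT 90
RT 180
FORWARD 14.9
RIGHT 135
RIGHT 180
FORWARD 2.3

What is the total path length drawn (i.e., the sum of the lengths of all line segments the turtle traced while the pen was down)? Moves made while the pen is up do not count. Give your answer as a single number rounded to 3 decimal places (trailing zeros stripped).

Answer: 13

Derivation:
Executing turtle program step by step:
Start: pos=(-4,-6), heading=180, pen down
PD: pen down
FD 11.4: (-4,-6) -> (-15.4,-6) [heading=180, draw]
LT 180: heading 180 -> 0
FD 1.6: (-15.4,-6) -> (-13.8,-6) [heading=0, draw]
PU: pen up
LT 185: heading 0 -> 185
RT 180: heading 185 -> 5
RT 90: heading 5 -> 275
RT 180: heading 275 -> 95
FD 14.9: (-13.8,-6) -> (-15.099,8.843) [heading=95, move]
RT 135: heading 95 -> 320
RT 180: heading 320 -> 140
FD 2.3: (-15.099,8.843) -> (-16.861,10.322) [heading=140, move]
Final: pos=(-16.861,10.322), heading=140, 2 segment(s) drawn

Segment lengths:
  seg 1: (-4,-6) -> (-15.4,-6), length = 11.4
  seg 2: (-15.4,-6) -> (-13.8,-6), length = 1.6
Total = 13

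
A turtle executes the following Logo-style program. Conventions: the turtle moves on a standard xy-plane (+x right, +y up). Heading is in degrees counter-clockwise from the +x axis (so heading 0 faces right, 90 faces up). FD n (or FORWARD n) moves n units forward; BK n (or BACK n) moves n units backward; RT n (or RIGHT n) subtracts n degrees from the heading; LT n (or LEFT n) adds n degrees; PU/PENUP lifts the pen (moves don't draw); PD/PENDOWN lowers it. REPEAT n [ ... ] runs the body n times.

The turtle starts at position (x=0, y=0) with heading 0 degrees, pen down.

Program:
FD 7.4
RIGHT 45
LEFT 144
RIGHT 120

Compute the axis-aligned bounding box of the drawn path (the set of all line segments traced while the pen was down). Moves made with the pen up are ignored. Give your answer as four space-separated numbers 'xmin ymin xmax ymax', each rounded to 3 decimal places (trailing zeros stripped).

Answer: 0 0 7.4 0

Derivation:
Executing turtle program step by step:
Start: pos=(0,0), heading=0, pen down
FD 7.4: (0,0) -> (7.4,0) [heading=0, draw]
RT 45: heading 0 -> 315
LT 144: heading 315 -> 99
RT 120: heading 99 -> 339
Final: pos=(7.4,0), heading=339, 1 segment(s) drawn

Segment endpoints: x in {0, 7.4}, y in {0}
xmin=0, ymin=0, xmax=7.4, ymax=0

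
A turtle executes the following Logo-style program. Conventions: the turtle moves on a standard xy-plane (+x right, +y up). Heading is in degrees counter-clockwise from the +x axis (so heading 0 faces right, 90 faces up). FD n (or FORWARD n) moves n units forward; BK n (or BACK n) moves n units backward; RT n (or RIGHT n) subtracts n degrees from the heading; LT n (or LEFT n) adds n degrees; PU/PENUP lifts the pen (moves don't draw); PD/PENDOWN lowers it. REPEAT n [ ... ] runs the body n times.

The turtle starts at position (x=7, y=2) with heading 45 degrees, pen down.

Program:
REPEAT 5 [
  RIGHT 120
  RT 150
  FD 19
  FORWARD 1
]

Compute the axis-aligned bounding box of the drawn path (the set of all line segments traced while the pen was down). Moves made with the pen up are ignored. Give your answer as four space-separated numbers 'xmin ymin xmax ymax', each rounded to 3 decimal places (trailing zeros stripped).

Answer: -21.284 -12.142 7 16.142

Derivation:
Executing turtle program step by step:
Start: pos=(7,2), heading=45, pen down
REPEAT 5 [
  -- iteration 1/5 --
  RT 120: heading 45 -> 285
  RT 150: heading 285 -> 135
  FD 19: (7,2) -> (-6.435,15.435) [heading=135, draw]
  FD 1: (-6.435,15.435) -> (-7.142,16.142) [heading=135, draw]
  -- iteration 2/5 --
  RT 120: heading 135 -> 15
  RT 150: heading 15 -> 225
  FD 19: (-7.142,16.142) -> (-20.577,2.707) [heading=225, draw]
  FD 1: (-20.577,2.707) -> (-21.284,2) [heading=225, draw]
  -- iteration 3/5 --
  RT 120: heading 225 -> 105
  RT 150: heading 105 -> 315
  FD 19: (-21.284,2) -> (-7.849,-11.435) [heading=315, draw]
  FD 1: (-7.849,-11.435) -> (-7.142,-12.142) [heading=315, draw]
  -- iteration 4/5 --
  RT 120: heading 315 -> 195
  RT 150: heading 195 -> 45
  FD 19: (-7.142,-12.142) -> (6.293,1.293) [heading=45, draw]
  FD 1: (6.293,1.293) -> (7,2) [heading=45, draw]
  -- iteration 5/5 --
  RT 120: heading 45 -> 285
  RT 150: heading 285 -> 135
  FD 19: (7,2) -> (-6.435,15.435) [heading=135, draw]
  FD 1: (-6.435,15.435) -> (-7.142,16.142) [heading=135, draw]
]
Final: pos=(-7.142,16.142), heading=135, 10 segment(s) drawn

Segment endpoints: x in {-21.284, -20.577, -7.849, -7.142, -7.142, -7.142, -6.435, -6.435, 6.293, 7, 7}, y in {-12.142, -11.435, 1.293, 2, 2, 2, 2.707, 15.435, 15.435, 16.142, 16.142}
xmin=-21.284, ymin=-12.142, xmax=7, ymax=16.142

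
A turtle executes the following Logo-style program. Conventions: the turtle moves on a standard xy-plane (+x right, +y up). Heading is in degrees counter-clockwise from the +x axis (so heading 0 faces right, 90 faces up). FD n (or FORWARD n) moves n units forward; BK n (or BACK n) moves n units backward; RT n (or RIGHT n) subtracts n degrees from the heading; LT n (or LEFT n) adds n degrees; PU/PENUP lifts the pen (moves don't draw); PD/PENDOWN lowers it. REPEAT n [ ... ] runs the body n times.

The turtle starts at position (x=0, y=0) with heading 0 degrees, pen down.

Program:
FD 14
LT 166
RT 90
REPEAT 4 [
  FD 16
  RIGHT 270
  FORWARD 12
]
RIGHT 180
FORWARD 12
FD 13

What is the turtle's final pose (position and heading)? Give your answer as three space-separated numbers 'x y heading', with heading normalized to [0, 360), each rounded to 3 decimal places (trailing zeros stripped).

Answer: 7.952 -24.257 256

Derivation:
Executing turtle program step by step:
Start: pos=(0,0), heading=0, pen down
FD 14: (0,0) -> (14,0) [heading=0, draw]
LT 166: heading 0 -> 166
RT 90: heading 166 -> 76
REPEAT 4 [
  -- iteration 1/4 --
  FD 16: (14,0) -> (17.871,15.525) [heading=76, draw]
  RT 270: heading 76 -> 166
  FD 12: (17.871,15.525) -> (6.227,18.428) [heading=166, draw]
  -- iteration 2/4 --
  FD 16: (6.227,18.428) -> (-9.298,22.299) [heading=166, draw]
  RT 270: heading 166 -> 256
  FD 12: (-9.298,22.299) -> (-12.201,10.655) [heading=256, draw]
  -- iteration 3/4 --
  FD 16: (-12.201,10.655) -> (-16.071,-4.87) [heading=256, draw]
  RT 270: heading 256 -> 346
  FD 12: (-16.071,-4.87) -> (-4.428,-7.773) [heading=346, draw]
  -- iteration 4/4 --
  FD 16: (-4.428,-7.773) -> (11.097,-11.644) [heading=346, draw]
  RT 270: heading 346 -> 76
  FD 12: (11.097,-11.644) -> (14,0) [heading=76, draw]
]
RT 180: heading 76 -> 256
FD 12: (14,0) -> (11.097,-11.644) [heading=256, draw]
FD 13: (11.097,-11.644) -> (7.952,-24.257) [heading=256, draw]
Final: pos=(7.952,-24.257), heading=256, 11 segment(s) drawn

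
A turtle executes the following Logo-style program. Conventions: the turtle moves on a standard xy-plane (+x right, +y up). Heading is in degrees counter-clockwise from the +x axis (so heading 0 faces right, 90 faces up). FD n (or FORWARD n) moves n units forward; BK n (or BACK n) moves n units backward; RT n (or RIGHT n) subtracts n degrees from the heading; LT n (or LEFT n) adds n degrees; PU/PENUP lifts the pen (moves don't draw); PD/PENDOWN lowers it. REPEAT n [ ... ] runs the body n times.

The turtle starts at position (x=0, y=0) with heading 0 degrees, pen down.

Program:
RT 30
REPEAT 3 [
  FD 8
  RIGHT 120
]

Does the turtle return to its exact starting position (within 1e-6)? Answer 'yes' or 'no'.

Answer: yes

Derivation:
Executing turtle program step by step:
Start: pos=(0,0), heading=0, pen down
RT 30: heading 0 -> 330
REPEAT 3 [
  -- iteration 1/3 --
  FD 8: (0,0) -> (6.928,-4) [heading=330, draw]
  RT 120: heading 330 -> 210
  -- iteration 2/3 --
  FD 8: (6.928,-4) -> (0,-8) [heading=210, draw]
  RT 120: heading 210 -> 90
  -- iteration 3/3 --
  FD 8: (0,-8) -> (0,0) [heading=90, draw]
  RT 120: heading 90 -> 330
]
Final: pos=(0,0), heading=330, 3 segment(s) drawn

Start position: (0, 0)
Final position: (0, 0)
Distance = 0; < 1e-6 -> CLOSED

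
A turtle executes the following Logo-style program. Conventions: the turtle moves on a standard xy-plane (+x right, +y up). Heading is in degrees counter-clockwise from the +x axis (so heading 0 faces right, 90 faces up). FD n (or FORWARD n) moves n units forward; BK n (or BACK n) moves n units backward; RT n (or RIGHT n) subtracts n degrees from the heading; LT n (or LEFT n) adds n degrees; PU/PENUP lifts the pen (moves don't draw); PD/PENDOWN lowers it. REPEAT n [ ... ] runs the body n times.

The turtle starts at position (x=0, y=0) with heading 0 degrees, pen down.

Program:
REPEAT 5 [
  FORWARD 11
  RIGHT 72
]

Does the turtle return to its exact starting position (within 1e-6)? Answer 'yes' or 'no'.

Answer: yes

Derivation:
Executing turtle program step by step:
Start: pos=(0,0), heading=0, pen down
REPEAT 5 [
  -- iteration 1/5 --
  FD 11: (0,0) -> (11,0) [heading=0, draw]
  RT 72: heading 0 -> 288
  -- iteration 2/5 --
  FD 11: (11,0) -> (14.399,-10.462) [heading=288, draw]
  RT 72: heading 288 -> 216
  -- iteration 3/5 --
  FD 11: (14.399,-10.462) -> (5.5,-16.927) [heading=216, draw]
  RT 72: heading 216 -> 144
  -- iteration 4/5 --
  FD 11: (5.5,-16.927) -> (-3.399,-10.462) [heading=144, draw]
  RT 72: heading 144 -> 72
  -- iteration 5/5 --
  FD 11: (-3.399,-10.462) -> (0,0) [heading=72, draw]
  RT 72: heading 72 -> 0
]
Final: pos=(0,0), heading=0, 5 segment(s) drawn

Start position: (0, 0)
Final position: (0, 0)
Distance = 0; < 1e-6 -> CLOSED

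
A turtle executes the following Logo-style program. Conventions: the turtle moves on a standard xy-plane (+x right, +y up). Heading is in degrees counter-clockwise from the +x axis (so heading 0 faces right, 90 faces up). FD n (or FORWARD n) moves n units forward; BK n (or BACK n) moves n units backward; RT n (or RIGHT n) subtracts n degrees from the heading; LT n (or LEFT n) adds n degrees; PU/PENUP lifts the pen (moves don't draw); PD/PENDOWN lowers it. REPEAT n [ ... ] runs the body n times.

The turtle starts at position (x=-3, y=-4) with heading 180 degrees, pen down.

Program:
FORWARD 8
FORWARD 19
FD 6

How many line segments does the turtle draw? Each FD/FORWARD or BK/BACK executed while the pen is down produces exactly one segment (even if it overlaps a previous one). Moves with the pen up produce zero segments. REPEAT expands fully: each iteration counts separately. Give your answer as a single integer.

Answer: 3

Derivation:
Executing turtle program step by step:
Start: pos=(-3,-4), heading=180, pen down
FD 8: (-3,-4) -> (-11,-4) [heading=180, draw]
FD 19: (-11,-4) -> (-30,-4) [heading=180, draw]
FD 6: (-30,-4) -> (-36,-4) [heading=180, draw]
Final: pos=(-36,-4), heading=180, 3 segment(s) drawn
Segments drawn: 3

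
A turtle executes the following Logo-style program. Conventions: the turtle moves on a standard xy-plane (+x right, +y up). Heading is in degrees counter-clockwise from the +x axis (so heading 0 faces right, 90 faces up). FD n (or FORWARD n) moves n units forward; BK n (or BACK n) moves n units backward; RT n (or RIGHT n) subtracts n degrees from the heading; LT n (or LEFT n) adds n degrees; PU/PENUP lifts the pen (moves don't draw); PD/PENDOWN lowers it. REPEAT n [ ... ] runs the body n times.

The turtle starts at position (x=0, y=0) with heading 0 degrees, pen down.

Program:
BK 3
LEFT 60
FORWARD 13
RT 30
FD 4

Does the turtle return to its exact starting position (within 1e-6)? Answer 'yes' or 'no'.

Executing turtle program step by step:
Start: pos=(0,0), heading=0, pen down
BK 3: (0,0) -> (-3,0) [heading=0, draw]
LT 60: heading 0 -> 60
FD 13: (-3,0) -> (3.5,11.258) [heading=60, draw]
RT 30: heading 60 -> 30
FD 4: (3.5,11.258) -> (6.964,13.258) [heading=30, draw]
Final: pos=(6.964,13.258), heading=30, 3 segment(s) drawn

Start position: (0, 0)
Final position: (6.964, 13.258)
Distance = 14.976; >= 1e-6 -> NOT closed

Answer: no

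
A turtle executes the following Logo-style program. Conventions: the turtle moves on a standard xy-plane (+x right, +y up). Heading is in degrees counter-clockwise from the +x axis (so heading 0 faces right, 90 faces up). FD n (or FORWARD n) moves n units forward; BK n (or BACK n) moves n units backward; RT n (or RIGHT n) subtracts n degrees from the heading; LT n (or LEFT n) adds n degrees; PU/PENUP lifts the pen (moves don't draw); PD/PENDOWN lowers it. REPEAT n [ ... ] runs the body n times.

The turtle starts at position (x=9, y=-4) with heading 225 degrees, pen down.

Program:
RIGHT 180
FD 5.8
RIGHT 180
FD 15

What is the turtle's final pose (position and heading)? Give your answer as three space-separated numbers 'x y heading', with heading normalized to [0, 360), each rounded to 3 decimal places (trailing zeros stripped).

Answer: 2.495 -10.505 225

Derivation:
Executing turtle program step by step:
Start: pos=(9,-4), heading=225, pen down
RT 180: heading 225 -> 45
FD 5.8: (9,-4) -> (13.101,0.101) [heading=45, draw]
RT 180: heading 45 -> 225
FD 15: (13.101,0.101) -> (2.495,-10.505) [heading=225, draw]
Final: pos=(2.495,-10.505), heading=225, 2 segment(s) drawn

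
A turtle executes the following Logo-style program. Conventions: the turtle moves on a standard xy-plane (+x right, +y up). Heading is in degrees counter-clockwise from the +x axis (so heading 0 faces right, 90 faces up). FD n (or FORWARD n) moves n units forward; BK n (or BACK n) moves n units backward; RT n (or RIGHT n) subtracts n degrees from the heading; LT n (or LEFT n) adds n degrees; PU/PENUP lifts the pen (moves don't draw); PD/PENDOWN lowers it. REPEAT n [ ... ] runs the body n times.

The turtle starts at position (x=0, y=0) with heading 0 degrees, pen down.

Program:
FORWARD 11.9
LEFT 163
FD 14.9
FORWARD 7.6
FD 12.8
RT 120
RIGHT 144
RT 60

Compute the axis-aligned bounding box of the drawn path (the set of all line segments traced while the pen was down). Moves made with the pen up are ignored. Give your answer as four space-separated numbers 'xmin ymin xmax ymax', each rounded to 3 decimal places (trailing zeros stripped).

Answer: -21.858 0 11.9 10.321

Derivation:
Executing turtle program step by step:
Start: pos=(0,0), heading=0, pen down
FD 11.9: (0,0) -> (11.9,0) [heading=0, draw]
LT 163: heading 0 -> 163
FD 14.9: (11.9,0) -> (-2.349,4.356) [heading=163, draw]
FD 7.6: (-2.349,4.356) -> (-9.617,6.578) [heading=163, draw]
FD 12.8: (-9.617,6.578) -> (-21.858,10.321) [heading=163, draw]
RT 120: heading 163 -> 43
RT 144: heading 43 -> 259
RT 60: heading 259 -> 199
Final: pos=(-21.858,10.321), heading=199, 4 segment(s) drawn

Segment endpoints: x in {-21.858, -9.617, -2.349, 0, 11.9}, y in {0, 4.356, 6.578, 10.321}
xmin=-21.858, ymin=0, xmax=11.9, ymax=10.321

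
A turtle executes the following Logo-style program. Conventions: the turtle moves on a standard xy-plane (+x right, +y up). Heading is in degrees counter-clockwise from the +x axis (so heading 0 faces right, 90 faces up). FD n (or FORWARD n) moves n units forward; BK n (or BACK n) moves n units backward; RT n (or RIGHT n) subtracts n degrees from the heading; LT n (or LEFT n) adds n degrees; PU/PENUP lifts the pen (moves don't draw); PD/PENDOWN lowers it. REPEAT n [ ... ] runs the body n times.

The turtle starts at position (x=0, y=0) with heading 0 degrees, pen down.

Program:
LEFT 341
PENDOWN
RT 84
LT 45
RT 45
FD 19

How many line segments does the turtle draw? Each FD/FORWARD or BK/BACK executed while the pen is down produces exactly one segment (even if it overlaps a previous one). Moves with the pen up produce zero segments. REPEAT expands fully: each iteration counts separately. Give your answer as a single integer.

Executing turtle program step by step:
Start: pos=(0,0), heading=0, pen down
LT 341: heading 0 -> 341
PD: pen down
RT 84: heading 341 -> 257
LT 45: heading 257 -> 302
RT 45: heading 302 -> 257
FD 19: (0,0) -> (-4.274,-18.513) [heading=257, draw]
Final: pos=(-4.274,-18.513), heading=257, 1 segment(s) drawn
Segments drawn: 1

Answer: 1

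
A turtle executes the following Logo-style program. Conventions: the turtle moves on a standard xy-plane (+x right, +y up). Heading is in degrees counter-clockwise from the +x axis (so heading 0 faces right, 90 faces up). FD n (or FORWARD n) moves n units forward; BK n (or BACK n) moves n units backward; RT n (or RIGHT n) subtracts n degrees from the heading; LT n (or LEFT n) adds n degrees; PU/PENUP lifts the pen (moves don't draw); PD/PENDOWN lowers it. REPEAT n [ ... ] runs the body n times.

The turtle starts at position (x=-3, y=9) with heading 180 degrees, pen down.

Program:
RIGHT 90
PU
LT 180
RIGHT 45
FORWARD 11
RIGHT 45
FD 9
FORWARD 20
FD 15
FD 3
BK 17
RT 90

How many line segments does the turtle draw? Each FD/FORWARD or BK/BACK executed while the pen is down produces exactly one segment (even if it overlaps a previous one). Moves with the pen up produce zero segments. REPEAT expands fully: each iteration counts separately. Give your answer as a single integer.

Executing turtle program step by step:
Start: pos=(-3,9), heading=180, pen down
RT 90: heading 180 -> 90
PU: pen up
LT 180: heading 90 -> 270
RT 45: heading 270 -> 225
FD 11: (-3,9) -> (-10.778,1.222) [heading=225, move]
RT 45: heading 225 -> 180
FD 9: (-10.778,1.222) -> (-19.778,1.222) [heading=180, move]
FD 20: (-19.778,1.222) -> (-39.778,1.222) [heading=180, move]
FD 15: (-39.778,1.222) -> (-54.778,1.222) [heading=180, move]
FD 3: (-54.778,1.222) -> (-57.778,1.222) [heading=180, move]
BK 17: (-57.778,1.222) -> (-40.778,1.222) [heading=180, move]
RT 90: heading 180 -> 90
Final: pos=(-40.778,1.222), heading=90, 0 segment(s) drawn
Segments drawn: 0

Answer: 0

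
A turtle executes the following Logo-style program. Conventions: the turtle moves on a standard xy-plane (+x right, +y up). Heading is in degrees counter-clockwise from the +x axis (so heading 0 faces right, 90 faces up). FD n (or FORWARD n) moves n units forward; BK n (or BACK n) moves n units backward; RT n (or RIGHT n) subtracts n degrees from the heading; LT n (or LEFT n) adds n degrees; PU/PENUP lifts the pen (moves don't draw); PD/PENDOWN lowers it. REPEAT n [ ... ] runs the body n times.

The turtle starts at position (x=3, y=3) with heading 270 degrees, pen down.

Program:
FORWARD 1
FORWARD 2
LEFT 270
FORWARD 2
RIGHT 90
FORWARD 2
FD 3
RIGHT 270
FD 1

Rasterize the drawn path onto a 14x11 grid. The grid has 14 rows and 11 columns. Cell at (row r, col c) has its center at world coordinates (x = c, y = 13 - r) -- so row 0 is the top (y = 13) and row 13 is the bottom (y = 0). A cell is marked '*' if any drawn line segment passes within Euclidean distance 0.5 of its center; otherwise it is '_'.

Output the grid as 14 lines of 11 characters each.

Answer: ___________
___________
___________
___________
___________
___________
___________
___________
**_________
_*_________
_*_*_______
_*_*_______
_*_*_______
_***_______

Derivation:
Segment 0: (3,3) -> (3,2)
Segment 1: (3,2) -> (3,0)
Segment 2: (3,0) -> (1,0)
Segment 3: (1,0) -> (1,2)
Segment 4: (1,2) -> (1,5)
Segment 5: (1,5) -> (0,5)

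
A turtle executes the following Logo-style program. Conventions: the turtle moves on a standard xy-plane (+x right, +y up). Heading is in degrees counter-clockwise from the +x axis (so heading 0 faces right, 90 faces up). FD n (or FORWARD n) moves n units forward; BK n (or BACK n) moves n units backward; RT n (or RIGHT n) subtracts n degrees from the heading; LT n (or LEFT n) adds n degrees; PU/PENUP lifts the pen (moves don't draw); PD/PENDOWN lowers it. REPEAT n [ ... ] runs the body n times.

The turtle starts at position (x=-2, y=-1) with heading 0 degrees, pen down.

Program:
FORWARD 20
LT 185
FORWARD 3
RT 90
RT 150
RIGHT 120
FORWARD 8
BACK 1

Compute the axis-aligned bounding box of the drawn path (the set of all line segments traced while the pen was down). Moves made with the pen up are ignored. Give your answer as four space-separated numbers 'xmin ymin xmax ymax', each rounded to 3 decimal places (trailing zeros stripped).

Executing turtle program step by step:
Start: pos=(-2,-1), heading=0, pen down
FD 20: (-2,-1) -> (18,-1) [heading=0, draw]
LT 185: heading 0 -> 185
FD 3: (18,-1) -> (15.011,-1.261) [heading=185, draw]
RT 90: heading 185 -> 95
RT 150: heading 95 -> 305
RT 120: heading 305 -> 185
FD 8: (15.011,-1.261) -> (7.042,-1.959) [heading=185, draw]
BK 1: (7.042,-1.959) -> (8.038,-1.872) [heading=185, draw]
Final: pos=(8.038,-1.872), heading=185, 4 segment(s) drawn

Segment endpoints: x in {-2, 7.042, 8.038, 15.011, 18}, y in {-1.959, -1.872, -1.261, -1}
xmin=-2, ymin=-1.959, xmax=18, ymax=-1

Answer: -2 -1.959 18 -1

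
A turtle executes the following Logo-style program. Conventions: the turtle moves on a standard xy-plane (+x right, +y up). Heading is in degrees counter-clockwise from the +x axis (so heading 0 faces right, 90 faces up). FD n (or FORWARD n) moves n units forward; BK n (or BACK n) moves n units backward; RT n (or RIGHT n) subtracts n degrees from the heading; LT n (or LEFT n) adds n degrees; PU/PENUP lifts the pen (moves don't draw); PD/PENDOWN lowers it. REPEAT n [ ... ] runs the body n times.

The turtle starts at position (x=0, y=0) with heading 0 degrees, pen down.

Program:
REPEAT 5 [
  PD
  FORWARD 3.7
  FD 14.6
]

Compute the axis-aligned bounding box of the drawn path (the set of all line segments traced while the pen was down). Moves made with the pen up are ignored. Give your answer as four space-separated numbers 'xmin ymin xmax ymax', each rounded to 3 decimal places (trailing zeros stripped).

Answer: 0 0 91.5 0

Derivation:
Executing turtle program step by step:
Start: pos=(0,0), heading=0, pen down
REPEAT 5 [
  -- iteration 1/5 --
  PD: pen down
  FD 3.7: (0,0) -> (3.7,0) [heading=0, draw]
  FD 14.6: (3.7,0) -> (18.3,0) [heading=0, draw]
  -- iteration 2/5 --
  PD: pen down
  FD 3.7: (18.3,0) -> (22,0) [heading=0, draw]
  FD 14.6: (22,0) -> (36.6,0) [heading=0, draw]
  -- iteration 3/5 --
  PD: pen down
  FD 3.7: (36.6,0) -> (40.3,0) [heading=0, draw]
  FD 14.6: (40.3,0) -> (54.9,0) [heading=0, draw]
  -- iteration 4/5 --
  PD: pen down
  FD 3.7: (54.9,0) -> (58.6,0) [heading=0, draw]
  FD 14.6: (58.6,0) -> (73.2,0) [heading=0, draw]
  -- iteration 5/5 --
  PD: pen down
  FD 3.7: (73.2,0) -> (76.9,0) [heading=0, draw]
  FD 14.6: (76.9,0) -> (91.5,0) [heading=0, draw]
]
Final: pos=(91.5,0), heading=0, 10 segment(s) drawn

Segment endpoints: x in {0, 3.7, 18.3, 22, 36.6, 40.3, 54.9, 58.6, 73.2, 76.9, 91.5}, y in {0}
xmin=0, ymin=0, xmax=91.5, ymax=0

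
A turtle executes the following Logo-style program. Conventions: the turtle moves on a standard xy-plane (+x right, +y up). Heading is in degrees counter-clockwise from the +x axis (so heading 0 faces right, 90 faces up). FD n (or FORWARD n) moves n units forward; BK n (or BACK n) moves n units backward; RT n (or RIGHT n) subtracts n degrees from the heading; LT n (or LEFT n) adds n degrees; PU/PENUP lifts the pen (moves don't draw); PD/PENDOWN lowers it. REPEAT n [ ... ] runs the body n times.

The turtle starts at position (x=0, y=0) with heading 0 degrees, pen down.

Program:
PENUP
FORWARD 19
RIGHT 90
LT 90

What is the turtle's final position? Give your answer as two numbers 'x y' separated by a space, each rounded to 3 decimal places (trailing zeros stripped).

Executing turtle program step by step:
Start: pos=(0,0), heading=0, pen down
PU: pen up
FD 19: (0,0) -> (19,0) [heading=0, move]
RT 90: heading 0 -> 270
LT 90: heading 270 -> 0
Final: pos=(19,0), heading=0, 0 segment(s) drawn

Answer: 19 0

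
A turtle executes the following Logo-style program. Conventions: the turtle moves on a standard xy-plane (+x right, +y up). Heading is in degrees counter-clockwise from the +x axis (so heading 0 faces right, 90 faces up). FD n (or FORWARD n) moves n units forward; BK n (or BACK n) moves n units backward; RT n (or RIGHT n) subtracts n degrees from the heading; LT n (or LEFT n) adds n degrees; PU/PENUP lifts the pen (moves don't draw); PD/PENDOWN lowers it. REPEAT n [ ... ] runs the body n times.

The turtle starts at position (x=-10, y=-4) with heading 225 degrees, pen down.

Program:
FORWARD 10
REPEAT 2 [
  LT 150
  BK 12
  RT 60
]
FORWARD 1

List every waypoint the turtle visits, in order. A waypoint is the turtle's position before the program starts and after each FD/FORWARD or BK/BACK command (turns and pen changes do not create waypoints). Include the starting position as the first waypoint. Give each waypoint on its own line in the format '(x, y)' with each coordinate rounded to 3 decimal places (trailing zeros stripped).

Answer: (-10, -4)
(-17.071, -11.071)
(-28.662, -14.177)
(-25.556, -25.768)
(-24.849, -25.061)

Derivation:
Executing turtle program step by step:
Start: pos=(-10,-4), heading=225, pen down
FD 10: (-10,-4) -> (-17.071,-11.071) [heading=225, draw]
REPEAT 2 [
  -- iteration 1/2 --
  LT 150: heading 225 -> 15
  BK 12: (-17.071,-11.071) -> (-28.662,-14.177) [heading=15, draw]
  RT 60: heading 15 -> 315
  -- iteration 2/2 --
  LT 150: heading 315 -> 105
  BK 12: (-28.662,-14.177) -> (-25.556,-25.768) [heading=105, draw]
  RT 60: heading 105 -> 45
]
FD 1: (-25.556,-25.768) -> (-24.849,-25.061) [heading=45, draw]
Final: pos=(-24.849,-25.061), heading=45, 4 segment(s) drawn
Waypoints (5 total):
(-10, -4)
(-17.071, -11.071)
(-28.662, -14.177)
(-25.556, -25.768)
(-24.849, -25.061)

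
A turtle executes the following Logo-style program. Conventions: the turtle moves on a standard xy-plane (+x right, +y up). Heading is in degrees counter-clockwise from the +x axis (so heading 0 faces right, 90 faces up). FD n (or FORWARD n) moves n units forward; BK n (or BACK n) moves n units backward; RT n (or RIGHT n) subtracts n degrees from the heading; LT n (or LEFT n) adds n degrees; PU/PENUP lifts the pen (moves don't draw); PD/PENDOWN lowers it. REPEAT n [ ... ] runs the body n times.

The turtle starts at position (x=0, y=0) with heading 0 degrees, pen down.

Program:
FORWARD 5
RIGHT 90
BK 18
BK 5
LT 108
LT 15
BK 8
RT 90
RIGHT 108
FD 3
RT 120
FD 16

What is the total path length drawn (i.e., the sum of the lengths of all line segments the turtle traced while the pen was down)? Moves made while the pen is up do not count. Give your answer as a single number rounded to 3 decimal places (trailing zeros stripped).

Answer: 55

Derivation:
Executing turtle program step by step:
Start: pos=(0,0), heading=0, pen down
FD 5: (0,0) -> (5,0) [heading=0, draw]
RT 90: heading 0 -> 270
BK 18: (5,0) -> (5,18) [heading=270, draw]
BK 5: (5,18) -> (5,23) [heading=270, draw]
LT 108: heading 270 -> 18
LT 15: heading 18 -> 33
BK 8: (5,23) -> (-1.709,18.643) [heading=33, draw]
RT 90: heading 33 -> 303
RT 108: heading 303 -> 195
FD 3: (-1.709,18.643) -> (-4.607,17.866) [heading=195, draw]
RT 120: heading 195 -> 75
FD 16: (-4.607,17.866) -> (-0.466,33.321) [heading=75, draw]
Final: pos=(-0.466,33.321), heading=75, 6 segment(s) drawn

Segment lengths:
  seg 1: (0,0) -> (5,0), length = 5
  seg 2: (5,0) -> (5,18), length = 18
  seg 3: (5,18) -> (5,23), length = 5
  seg 4: (5,23) -> (-1.709,18.643), length = 8
  seg 5: (-1.709,18.643) -> (-4.607,17.866), length = 3
  seg 6: (-4.607,17.866) -> (-0.466,33.321), length = 16
Total = 55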